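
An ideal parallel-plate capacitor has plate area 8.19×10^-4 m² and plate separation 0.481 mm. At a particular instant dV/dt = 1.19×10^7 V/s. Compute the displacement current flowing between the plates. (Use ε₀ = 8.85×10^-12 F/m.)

1.79×10^-4 A

The displacement current equals the charging current C dV/dt. With C = ε₀A/d = (8.85×10^-12)(8.19×10^-4)/(4.81×10^-4) = 1.507×10^-11 F, I_d = (1.507×10^-11)(1.19×10^7) = 1.79×10^-4 A.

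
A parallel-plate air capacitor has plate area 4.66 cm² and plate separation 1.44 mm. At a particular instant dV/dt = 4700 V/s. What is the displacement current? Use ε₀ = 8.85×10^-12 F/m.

The field between the plates is E = V/d, so dE/dt = (4700)/(1.44×10^-3 m) = 3.264×10^6 V/(m·s).
I_d = ε₀ A (dE/dt) = (8.85×10^-12)(4.66×10^-4)(3.264×10^6) = 1.35×10^-8 A.

1.35×10^-8 A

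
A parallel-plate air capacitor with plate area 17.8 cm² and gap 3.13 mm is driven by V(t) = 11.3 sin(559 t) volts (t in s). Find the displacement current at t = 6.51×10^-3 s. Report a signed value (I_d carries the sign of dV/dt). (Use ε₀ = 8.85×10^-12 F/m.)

dE/dt = (V₀ω/d)·cos(ωt) with ωt = 3.63909 rad: (11.3)(559)(-0.8788)/(3.13×10^-3) = -1.774×10^6 V/(m·s).
I_d = ε₀ A dE/dt = (8.85×10^-12)(1.78×10^-3)(-1.774×10^6) = -2.79×10^-8 A.

-2.79×10^-8 A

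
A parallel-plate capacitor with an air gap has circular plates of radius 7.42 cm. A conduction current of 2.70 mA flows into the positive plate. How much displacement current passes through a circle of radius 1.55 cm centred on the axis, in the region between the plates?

1.18×10^-4 A

Between the plates the displacement current equals the wire current: I_d = 2.70 mA = 2.70×10^-3 A.
The field is uniform, so I_d,enc = I_d (r/R)² = (2.70×10^-3)(1.55/7.42)² = 1.18×10^-4 A.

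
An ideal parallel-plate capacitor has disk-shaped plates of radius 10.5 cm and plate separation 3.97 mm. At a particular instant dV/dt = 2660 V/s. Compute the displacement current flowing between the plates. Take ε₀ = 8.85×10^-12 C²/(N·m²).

2.05×10^-7 A

The displacement current equals the charging current C dV/dt. With C = ε₀A/d = (8.85×10^-12)(0.03464)/(3.97×10^-3) = 7.722×10^-11 F, I_d = (7.722×10^-11)(2660) = 2.05×10^-7 A.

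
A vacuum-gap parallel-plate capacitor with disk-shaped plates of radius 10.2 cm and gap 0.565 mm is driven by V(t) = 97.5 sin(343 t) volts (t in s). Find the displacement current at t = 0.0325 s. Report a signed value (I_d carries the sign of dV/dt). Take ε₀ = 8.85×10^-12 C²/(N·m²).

2.59×10^-6 A

dE/dt = (V₀ω/d)·cos(ωt) with ωt = 11.1475 rad: (97.5)(343)(0.1513)/(5.65×10^-4) = 8.955×10^6 V/(m·s).
I_d = ε₀ A dE/dt = (8.85×10^-12)(0.03269)(8.955×10^6) = 2.59×10^-6 A.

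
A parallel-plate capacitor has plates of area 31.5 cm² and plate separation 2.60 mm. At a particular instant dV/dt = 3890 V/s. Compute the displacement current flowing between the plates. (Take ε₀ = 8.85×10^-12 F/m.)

C = ε₀A/d = (8.85×10^-12)(3.15×10^-3)/(2.60×10^-3) = 1.072×10^-11 F.
I_d = C dV/dt = (1.072×10^-11)(3890) = 4.17×10^-8 A.

4.17×10^-8 A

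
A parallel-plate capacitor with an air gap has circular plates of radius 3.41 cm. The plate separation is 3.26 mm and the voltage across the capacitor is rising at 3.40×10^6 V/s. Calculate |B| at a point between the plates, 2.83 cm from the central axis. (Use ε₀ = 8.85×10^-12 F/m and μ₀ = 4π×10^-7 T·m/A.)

With E = V/d, dE/dt = 1.043×10^9 V/(m·s) and πR² = 3.653×10^-3 m², giving I_d = ε₀ πR² dE/dt = 3.372×10^-5 A.
For r < R the Ampère–Maxwell law gives B(2πr) = μ₀ I_d (r²/R²), so B = μ₀ I_d r/(2πR²) = (4π×10^-7)(3.372×10^-5)(0.0283)/(2π·0.0341²) = 1.64×10^-10 T.

1.64×10^-10 T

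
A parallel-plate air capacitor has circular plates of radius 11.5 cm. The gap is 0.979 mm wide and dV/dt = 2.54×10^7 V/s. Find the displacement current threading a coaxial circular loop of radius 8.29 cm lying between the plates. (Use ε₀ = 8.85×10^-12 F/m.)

I_d = C dV/dt with C = ε₀πR²/d = 3.756×10^-10 F, so I_d = (3.756×10^-10)(2.54×10^7) = 9.540×10^-3 A.
Since J_d is uniform, the enclosed fraction is (r/R)² = 0.5197, giving I_d,enc = 4.96×10^-3 A.

4.96×10^-3 A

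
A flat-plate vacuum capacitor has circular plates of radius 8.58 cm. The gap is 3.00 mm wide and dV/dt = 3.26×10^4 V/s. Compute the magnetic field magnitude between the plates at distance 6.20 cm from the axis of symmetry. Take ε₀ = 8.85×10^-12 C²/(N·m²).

3.75×10^-12 T

dE/dt = (dV/dt)/d = 1.087×10^7 V/(m·s); I_d = ε₀(πR²)(dE/dt) = (8.85×10^-12)(0.02313)(1.087×10^7) = 2.225×10^-6 A.
For r < R the Ampère–Maxwell law gives B(2πr) = μ₀ I_d (r²/R²), so B = μ₀ I_d r/(2πR²) = (4π×10^-7)(2.225×10^-6)(0.0620)/(2π·0.0858²) = 3.75×10^-12 T.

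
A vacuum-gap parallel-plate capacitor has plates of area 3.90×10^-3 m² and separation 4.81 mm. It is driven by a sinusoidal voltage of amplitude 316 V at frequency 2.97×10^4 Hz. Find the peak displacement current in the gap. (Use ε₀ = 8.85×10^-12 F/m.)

C = ε₀A/d = (8.85×10^-12)(3.90×10^-3)/(4.81×10^-3) = 7.176×10^-12 F; ω = 2πf = 1.866×10^5 rad/s.
I_d = C dV/dt, so |I_d|_max = C V₀ ω = (7.176×10^-12)(316)(1.866×10^5) = 4.23×10^-4 A.

4.23×10^-4 A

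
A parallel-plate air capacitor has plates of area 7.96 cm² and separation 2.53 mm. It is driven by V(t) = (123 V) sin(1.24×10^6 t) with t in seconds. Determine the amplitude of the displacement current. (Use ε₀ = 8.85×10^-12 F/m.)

(dE/dt)_max = V₀ω/d = 6.028×10^10 V/(m·s); ω = 1.24×10^6 rad/s.
I_d,max = ε₀ A (dE/dt)_max = (8.85×10^-12)(7.96×10^-4)(6.028×10^10) = 4.25×10^-4 A.

4.25×10^-4 A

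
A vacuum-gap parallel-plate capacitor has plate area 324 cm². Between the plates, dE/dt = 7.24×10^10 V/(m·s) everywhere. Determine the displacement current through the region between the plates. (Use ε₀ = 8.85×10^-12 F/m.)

0.0208 A

The displacement current is ε₀ times dΦ_E/dt = ε₀ A dE/dt = (8.85×10^-12)(0.0324)(7.24×10^10) = 0.0208 A.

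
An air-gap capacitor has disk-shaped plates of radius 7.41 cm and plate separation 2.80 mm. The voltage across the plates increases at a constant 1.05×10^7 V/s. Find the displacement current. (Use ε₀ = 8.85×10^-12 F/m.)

5.72×10^-4 A

The displacement current equals the charging current C dV/dt. With C = ε₀A/d = (8.85×10^-12)(0.01725)/(2.80×10^-3) = 5.452×10^-11 F, I_d = (5.452×10^-11)(1.05×10^7) = 5.72×10^-4 A.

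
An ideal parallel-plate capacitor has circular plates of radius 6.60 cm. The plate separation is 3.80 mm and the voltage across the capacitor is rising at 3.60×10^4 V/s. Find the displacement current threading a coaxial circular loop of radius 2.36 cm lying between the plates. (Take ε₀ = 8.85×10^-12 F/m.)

1.47×10^-7 A

With E = V/d, dE/dt = 9.474×10^6 V/(m·s) and πR² = 0.01368 m², giving I_d = ε₀ πR² dE/dt = 1.147×10^-6 A.
Since J_d is uniform, the enclosed fraction is (r/R)² = 0.1279, giving I_d,enc = 1.47×10^-7 A.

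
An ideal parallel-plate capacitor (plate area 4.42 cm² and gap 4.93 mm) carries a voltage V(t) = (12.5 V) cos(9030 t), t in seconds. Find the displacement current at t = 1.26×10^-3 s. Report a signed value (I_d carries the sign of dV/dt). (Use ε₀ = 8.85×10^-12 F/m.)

8.31×10^-8 A

dE/dt = (V₀ω/d)·−sin(ωt) with ωt = 11.3778 rad: (12.5)(9030)(0.9278)/(4.93×10^-3) = 2.124×10^7 V/(m·s).
I_d = ε₀ A dE/dt = (8.85×10^-12)(4.42×10^-4)(2.124×10^7) = 8.31×10^-8 A.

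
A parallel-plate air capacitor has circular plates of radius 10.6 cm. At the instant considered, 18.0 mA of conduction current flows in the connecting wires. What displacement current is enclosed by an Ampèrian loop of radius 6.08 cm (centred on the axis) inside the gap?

5.92×10^-3 A

Between the plates the displacement current equals the wire current: I_d = 18.0 mA = 0.0180 A.
Since J_d is uniform, the enclosed fraction is (r/R)² = 0.3290, giving I_d,enc = 5.92×10^-3 A.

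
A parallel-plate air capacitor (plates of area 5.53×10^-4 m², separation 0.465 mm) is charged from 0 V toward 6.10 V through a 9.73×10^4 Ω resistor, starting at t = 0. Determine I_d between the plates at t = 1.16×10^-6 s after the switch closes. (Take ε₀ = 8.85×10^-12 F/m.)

2.02×10^-5 A

With C = ε₀A/d = (8.85×10^-12)(5.53×10^-4)/(4.65×10^-4) = 1.052×10^-11 F, the time constant is τ = RC = 1.024×10^-6 s, so t/τ = 1.133 and e^(−t/τ) = 0.3221.
I_d = I_cond = (V₀/R) e^(−t/τ) = (6.269×10^-5)(0.3221) = 2.02×10^-5 A.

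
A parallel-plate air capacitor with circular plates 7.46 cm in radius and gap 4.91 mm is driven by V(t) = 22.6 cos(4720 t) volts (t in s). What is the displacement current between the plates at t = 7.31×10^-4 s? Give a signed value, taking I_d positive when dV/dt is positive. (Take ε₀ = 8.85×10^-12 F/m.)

1.02×10^-6 A

C = ε₀A/d = (8.85×10^-12)(0.01748)/(4.91×10^-3) = 3.151×10^-11 F. dV/dt = V₀ω·−sin(ωt); at ωt = 3.45032 rad this factor is 0.3038.
I_d = C dV/dt = (3.151×10^-11)(22.6)(4720)(0.3038) = 1.02×10^-6 A.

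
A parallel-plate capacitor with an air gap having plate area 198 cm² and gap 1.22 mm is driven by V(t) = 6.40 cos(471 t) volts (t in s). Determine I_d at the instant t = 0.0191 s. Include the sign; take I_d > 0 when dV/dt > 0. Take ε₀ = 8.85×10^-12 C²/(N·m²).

-1.80×10^-7 A

C = ε₀A/d = (8.85×10^-12)(0.0198)/(1.22×10^-3) = 1.436×10^-10 F. dV/dt = V₀ω·−sin(ωt); at ωt = 8.9961 rad this factor is -0.4157.
I_d = C dV/dt = (1.436×10^-10)(6.40)(471)(-0.4157) = -1.80×10^-7 A.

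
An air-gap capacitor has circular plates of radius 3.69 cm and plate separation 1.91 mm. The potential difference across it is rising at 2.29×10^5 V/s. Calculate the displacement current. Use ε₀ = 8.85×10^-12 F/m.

The field between the plates is E = V/d, so dE/dt = (2.29×10^5)/(1.91×10^-3 m) = 1.199×10^8 V/(m·s).
I_d = ε₀ A (dE/dt) = (8.85×10^-12)(4.278×10^-3)(1.199×10^8) = 4.54×10^-6 A.

4.54×10^-6 A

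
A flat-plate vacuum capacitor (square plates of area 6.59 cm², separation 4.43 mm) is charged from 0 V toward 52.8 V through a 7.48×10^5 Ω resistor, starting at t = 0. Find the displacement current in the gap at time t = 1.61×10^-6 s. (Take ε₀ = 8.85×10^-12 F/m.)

1.38×10^-5 A

C = ε₀A/d = (8.85×10^-12)(6.59×10^-4)/(4.43×10^-3) = 1.317×10^-12 F, so τ = RC = 9.851×10^-7 s.
The conduction current is I(t) = (V₀/R) e^(−t/τ), and the displacement current between the plates equals it.
t/τ = 1.634; I_d = (52.8/7.48×10^5) · e^(−1.634) = (7.059×10^-5)(0.1951) = 1.38×10^-5 A.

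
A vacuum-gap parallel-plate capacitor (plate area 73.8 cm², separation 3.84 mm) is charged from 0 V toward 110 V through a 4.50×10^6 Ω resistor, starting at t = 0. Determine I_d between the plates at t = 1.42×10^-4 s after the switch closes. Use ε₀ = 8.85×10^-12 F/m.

With C = ε₀A/d = (8.85×10^-12)(7.38×10^-3)/(3.84×10^-3) = 1.701×10^-11 F, the time constant is τ = RC = 7.655×10^-5 s, so t/τ = 1.855 and e^(−t/τ) = 0.1565.
I_d = I_cond = (V₀/R) e^(−t/τ) = (2.444×10^-5)(0.1565) = 3.82×10^-6 A.

3.82×10^-6 A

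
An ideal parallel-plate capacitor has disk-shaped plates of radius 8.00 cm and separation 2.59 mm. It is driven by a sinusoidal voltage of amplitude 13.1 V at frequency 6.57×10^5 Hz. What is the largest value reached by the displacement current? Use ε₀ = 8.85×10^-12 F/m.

C = ε₀A/d = (8.85×10^-12)(0.02011)/(2.59×10^-3) = 6.872×10^-11 F; ω = 2πf = 4.128×10^6 rad/s.
I_d = C dV/dt, so |I_d|_max = C V₀ ω = (6.872×10^-11)(13.1)(4.128×10^6) = 3.72×10^-3 A.

3.72×10^-3 A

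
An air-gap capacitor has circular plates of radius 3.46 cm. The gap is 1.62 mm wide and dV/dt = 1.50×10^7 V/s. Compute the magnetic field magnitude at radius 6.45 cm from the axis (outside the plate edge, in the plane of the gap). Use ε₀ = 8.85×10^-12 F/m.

9.56×10^-10 T

With E = V/d, dE/dt = 9.259×10^9 V/(m·s) and πR² = 3.761×10^-3 m², giving I_d = ε₀ πR² dE/dt = 3.082×10^-4 A.
With r > R the enclosed displacement current is the full I_d; B = μ₀ I_d / (2πr) = 9.56×10^-10 T.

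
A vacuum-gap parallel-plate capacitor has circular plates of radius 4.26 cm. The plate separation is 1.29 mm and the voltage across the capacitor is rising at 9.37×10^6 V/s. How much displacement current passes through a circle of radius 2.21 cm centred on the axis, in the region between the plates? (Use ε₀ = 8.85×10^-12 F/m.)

9.86×10^-5 A

With E = V/d, dE/dt = 7.264×10^9 V/(m·s) and πR² = 5.701×10^-3 m², giving I_d = ε₀ πR² dE/dt = 3.665×10^-4 A.
Through an area πr² the displacement current is I_d·(πr²/πR²) = I_d (r/R)² = 9.86×10^-5 A.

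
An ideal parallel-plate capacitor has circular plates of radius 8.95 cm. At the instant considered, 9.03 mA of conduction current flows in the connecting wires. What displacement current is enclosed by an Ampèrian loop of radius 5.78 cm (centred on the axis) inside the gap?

3.77×10^-3 A

Between the plates the displacement current equals the wire current: I_d = 9.03 mA = 9.03×10^-3 A.
Since J_d is uniform, the enclosed fraction is (r/R)² = 0.4171, giving I_d,enc = 3.77×10^-3 A.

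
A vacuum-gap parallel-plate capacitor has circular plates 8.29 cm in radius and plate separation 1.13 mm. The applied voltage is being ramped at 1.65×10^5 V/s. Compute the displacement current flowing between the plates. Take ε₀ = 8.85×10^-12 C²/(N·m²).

C = ε₀A/d = (8.85×10^-12)(0.02159)/(1.13×10^-3) = 1.691×10^-10 F.
I_d = C dV/dt = (1.691×10^-10)(1.65×10^5) = 2.79×10^-5 A.

2.79×10^-5 A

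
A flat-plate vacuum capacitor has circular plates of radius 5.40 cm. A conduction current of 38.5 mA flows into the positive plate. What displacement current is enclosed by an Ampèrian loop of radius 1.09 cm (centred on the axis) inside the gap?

1.57×10^-3 A

By continuity the displacement current in the gap matches the conduction current: I_d = 0.0385 A.
Since J_d is uniform, the enclosed fraction is (r/R)² = 0.04074, giving I_d,enc = 1.57×10^-3 A.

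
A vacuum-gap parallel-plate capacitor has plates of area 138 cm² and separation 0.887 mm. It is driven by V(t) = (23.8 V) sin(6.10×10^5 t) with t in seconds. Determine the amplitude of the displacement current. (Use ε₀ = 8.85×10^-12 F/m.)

2.00×10^-3 A

C = ε₀A/d = (8.85×10^-12)(0.0138)/(8.87×10^-4) = 1.377×10^-10 F; ω = 6.10×10^5 rad/s.
I_d = C dV/dt, so |I_d|_max = C V₀ ω = (1.377×10^-10)(23.8)(6.10×10^5) = 2.00×10^-3 A.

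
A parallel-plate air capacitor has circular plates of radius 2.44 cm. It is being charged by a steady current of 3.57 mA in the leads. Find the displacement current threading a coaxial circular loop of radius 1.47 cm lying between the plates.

1.30×10^-3 A

By continuity the displacement current in the gap matches the conduction current: I_d = 3.57×10^-3 A.
Through an area πr² the displacement current is I_d·(πr²/πR²) = I_d (r/R)² = 1.30×10^-3 A.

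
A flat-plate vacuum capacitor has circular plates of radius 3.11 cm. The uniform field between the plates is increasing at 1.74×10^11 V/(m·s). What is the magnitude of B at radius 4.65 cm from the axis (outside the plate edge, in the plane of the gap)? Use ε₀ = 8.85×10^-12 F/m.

2.01×10^-8 T

Through the whole plate area (πR² = 3.039×10^-3 m²), I_d = ε₀ πR² dE/dt = 4.680×10^-3 A.
For r ≥ R the full I_d is enclosed: B = μ₀ I_d/(2πr) = (4π×10^-7)(4.680×10^-3)/(2π·0.0465) = 2.01×10^-8 T.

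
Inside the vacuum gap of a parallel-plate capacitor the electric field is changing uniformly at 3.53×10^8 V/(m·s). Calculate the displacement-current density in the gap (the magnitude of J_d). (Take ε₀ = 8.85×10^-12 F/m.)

3.12×10^-3 A/m²

J_d = ε₀ ∂E/∂t, so J_d = 3.12×10^-3 A/m².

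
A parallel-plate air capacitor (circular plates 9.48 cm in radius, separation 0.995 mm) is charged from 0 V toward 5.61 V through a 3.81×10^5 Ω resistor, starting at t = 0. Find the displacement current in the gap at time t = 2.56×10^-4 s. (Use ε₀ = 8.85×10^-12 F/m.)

1.01×10^-6 A

C = ε₀A/d = (8.85×10^-12)(0.02823)/(9.95×10^-4) = 2.511×10^-10 F, so τ = RC = 9.567×10^-5 s.
The conduction current is I(t) = (V₀/R) e^(−t/τ), and the displacement current between the plates equals it.
t/τ = 2.676; I_d = (5.61/3.81×10^5) · e^(−2.676) = (1.472×10^-5)(0.06884) = 1.01×10^-6 A.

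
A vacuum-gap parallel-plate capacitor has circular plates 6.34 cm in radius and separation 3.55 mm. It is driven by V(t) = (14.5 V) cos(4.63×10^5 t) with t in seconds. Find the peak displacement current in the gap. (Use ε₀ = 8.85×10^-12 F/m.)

(dE/dt)_max = V₀ω/d = 1.891×10^9 V/(m·s); ω = 4.63×10^5 rad/s.
I_d,max = ε₀ A (dE/dt)_max = (8.85×10^-12)(0.01263)(1.891×10^9) = 2.11×10^-4 A.

2.11×10^-4 A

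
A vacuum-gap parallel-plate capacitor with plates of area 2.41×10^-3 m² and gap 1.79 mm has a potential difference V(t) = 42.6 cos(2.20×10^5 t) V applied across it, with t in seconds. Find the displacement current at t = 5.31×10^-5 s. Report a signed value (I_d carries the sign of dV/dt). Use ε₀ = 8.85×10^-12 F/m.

8.64×10^-5 A

C = ε₀A/d = (8.85×10^-12)(2.41×10^-3)/(1.79×10^-3) = 1.192×10^-11 F. dV/dt = V₀ω·−sin(ωt); at ωt = 11.682 rad this factor is 0.7735.
I_d = C dV/dt = (1.192×10^-11)(42.6)(2.20×10^5)(0.7735) = 8.64×10^-5 A.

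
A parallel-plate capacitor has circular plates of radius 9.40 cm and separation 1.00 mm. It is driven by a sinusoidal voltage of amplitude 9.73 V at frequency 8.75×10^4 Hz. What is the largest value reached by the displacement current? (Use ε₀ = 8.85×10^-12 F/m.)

The displacement current equals the conduction current C dV/dt, which peaks at C V₀ ω.
With C = ε₀A/d = (8.85×10^-12)(0.02776)/(1.00×10^-3) = 2.457×10^-10 F and ω = 2πf = 5.498×10^5 rad/s, I_d,max = (2.457×10^-10)(9.73)(5.498×10^5) = 1.31×10^-3 A.

1.31×10^-3 A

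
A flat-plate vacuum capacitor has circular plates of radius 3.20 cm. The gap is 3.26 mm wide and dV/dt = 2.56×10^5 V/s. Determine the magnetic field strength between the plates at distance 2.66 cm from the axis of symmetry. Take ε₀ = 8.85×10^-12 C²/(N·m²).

1.16×10^-11 T

dE/dt = (dV/dt)/d = 7.853×10^7 V/(m·s); I_d = ε₀(πR²)(dE/dt) = (8.85×10^-12)(3.217×10^-3)(7.853×10^7) = 2.236×10^-6 A.
∮B·dl = μ₀ I_d,enc with I_d,enc = I_d r²/R² = 1.545×10^-6 A; so B = μ₀ I_d,enc/(2πr) = 1.16×10^-11 T.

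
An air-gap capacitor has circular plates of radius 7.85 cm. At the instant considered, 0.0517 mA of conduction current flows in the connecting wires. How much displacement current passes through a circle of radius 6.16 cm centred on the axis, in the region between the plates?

No conduction current crosses the gap, so I_d there equals the 5.17×10^-5 A in the leads.
Since J_d is uniform, the enclosed fraction is (r/R)² = 0.6158, giving I_d,enc = 3.18×10^-5 A.

3.18×10^-5 A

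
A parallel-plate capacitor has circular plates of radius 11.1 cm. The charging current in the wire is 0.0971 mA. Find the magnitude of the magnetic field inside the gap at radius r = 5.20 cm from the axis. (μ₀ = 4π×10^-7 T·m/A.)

8.20×10^-11 T

Between the plates the displacement current equals the wire current: I_d = 0.0971 mA = 9.71×10^-5 A.
An Ampèrian loop of radius r encloses a fraction (r/R)² of I_d. Then B·2πr = μ₀ I_d (r/R)², giving B = μ₀ I_d r/(2πR²) = 8.20×10^-11 T.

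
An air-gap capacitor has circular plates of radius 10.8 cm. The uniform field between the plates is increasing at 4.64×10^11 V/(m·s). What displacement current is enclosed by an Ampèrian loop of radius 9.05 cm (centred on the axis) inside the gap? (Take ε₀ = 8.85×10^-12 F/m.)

Through the whole plate area (πR² = 0.03664 m²), I_d = ε₀ πR² dE/dt = 0.1505 A.
The field is uniform, so I_d,enc = I_d (r/R)² = (0.1505)(9.05/10.8)² = 0.106 A.

0.106 A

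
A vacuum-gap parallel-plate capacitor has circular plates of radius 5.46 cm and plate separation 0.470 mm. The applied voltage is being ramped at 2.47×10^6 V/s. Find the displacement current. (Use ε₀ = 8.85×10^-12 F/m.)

E = V/d so dE/dt = (dV/dt)/d = 5.255×10^9 V/(m·s), and I_d = ε₀ A dE/dt = (8.85×10^-12)(9.366×10^-3)(5.255×10^9) = 4.36×10^-4 A.

4.36×10^-4 A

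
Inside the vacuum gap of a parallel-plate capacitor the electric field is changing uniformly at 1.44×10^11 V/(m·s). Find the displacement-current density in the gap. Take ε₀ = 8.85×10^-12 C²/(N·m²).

1.27 A/m²

J_d = ε₀ dE/dt = (8.85×10^-12)(1.44×10^11) = 1.27 A/m².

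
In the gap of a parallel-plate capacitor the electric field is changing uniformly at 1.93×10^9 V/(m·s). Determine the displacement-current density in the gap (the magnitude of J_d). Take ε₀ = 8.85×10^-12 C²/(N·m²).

The displacement-current density is ε₀ ∂E/∂t = (8.85×10^-12)(1.93×10^9) = 0.0171 A/m².

0.0171 A/m²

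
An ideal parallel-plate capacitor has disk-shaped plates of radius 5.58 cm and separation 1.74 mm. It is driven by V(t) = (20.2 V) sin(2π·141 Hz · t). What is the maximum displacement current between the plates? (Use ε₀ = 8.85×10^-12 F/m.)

8.90×10^-7 A

(dE/dt)_max = V₀ω/d = 1.028×10^7 V/(m·s); ω = 2πf = 885.9 rad/s.
I_d,max = ε₀ A (dE/dt)_max = (8.85×10^-12)(9.782×10^-3)(1.028×10^7) = 8.90×10^-7 A.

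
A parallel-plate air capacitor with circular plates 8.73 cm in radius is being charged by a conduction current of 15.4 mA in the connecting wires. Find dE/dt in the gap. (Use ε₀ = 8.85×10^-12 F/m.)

The displacement current between the plates equals the conduction current, I_d = 15.4 mA.
Then dE/dt = I_d/(ε₀A) = 7.27×10^10 V/(m·s).

7.27×10^10 V/(m·s)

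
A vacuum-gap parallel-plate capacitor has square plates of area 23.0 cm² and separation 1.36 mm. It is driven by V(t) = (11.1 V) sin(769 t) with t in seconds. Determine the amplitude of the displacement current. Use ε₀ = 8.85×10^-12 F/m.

1.28×10^-7 A

(dE/dt)_max = V₀ω/d = 6.276×10^6 V/(m·s); ω = 769 rad/s.
I_d,max = ε₀ A (dE/dt)_max = (8.85×10^-12)(2.30×10^-3)(6.276×10^6) = 1.28×10^-7 A.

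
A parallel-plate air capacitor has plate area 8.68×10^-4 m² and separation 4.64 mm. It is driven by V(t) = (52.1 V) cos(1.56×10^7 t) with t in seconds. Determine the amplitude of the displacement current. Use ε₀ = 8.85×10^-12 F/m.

C = ε₀A/d = (8.85×10^-12)(8.68×10^-4)/(4.64×10^-3) = 1.656×10^-12 F; ω = 1.56×10^7 rad/s.
I_d = C dV/dt, so |I_d|_max = C V₀ ω = (1.656×10^-12)(52.1)(1.56×10^7) = 1.35×10^-3 A.

1.35×10^-3 A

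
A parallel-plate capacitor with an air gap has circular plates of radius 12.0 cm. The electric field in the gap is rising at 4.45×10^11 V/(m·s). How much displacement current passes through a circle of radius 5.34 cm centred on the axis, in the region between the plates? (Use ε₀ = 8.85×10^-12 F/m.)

Through the whole plate area (πR² = 0.04524 m²), I_d = ε₀ πR² dE/dt = 0.1782 A.
The field is uniform, so I_d,enc = I_d (r/R)² = (0.1782)(5.34/12.0)² = 0.0353 A.

0.0353 A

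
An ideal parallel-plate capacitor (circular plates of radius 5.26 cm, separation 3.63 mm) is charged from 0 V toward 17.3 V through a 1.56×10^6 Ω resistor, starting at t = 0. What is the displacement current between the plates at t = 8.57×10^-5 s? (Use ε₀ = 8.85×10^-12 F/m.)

With C = ε₀A/d = (8.85×10^-12)(8.692×10^-3)/(3.63×10^-3) = 2.119×10^-11 F, the time constant is τ = RC = 3.306×10^-5 s, so t/τ = 2.592 and e^(−t/τ) = 0.07487.
I_d = I_cond = (V₀/R) e^(−t/τ) = (1.109×10^-5)(0.07487) = 8.30×10^-7 A.

8.30×10^-7 A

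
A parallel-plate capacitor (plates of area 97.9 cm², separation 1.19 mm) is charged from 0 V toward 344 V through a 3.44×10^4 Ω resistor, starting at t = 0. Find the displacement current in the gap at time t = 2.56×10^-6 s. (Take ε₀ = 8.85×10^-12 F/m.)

C = ε₀A/d = (8.85×10^-12)(9.79×10^-3)/(1.19×10^-3) = 7.281×10^-11 F and τ = RC = 2.505×10^-6 s. I_d in the gap equals the RC charging current.
I_d(t) = (V₀/R) e^(−t/τ) = 0.01000 · e^(−1.022) = 3.60×10^-3 A.

3.60×10^-3 A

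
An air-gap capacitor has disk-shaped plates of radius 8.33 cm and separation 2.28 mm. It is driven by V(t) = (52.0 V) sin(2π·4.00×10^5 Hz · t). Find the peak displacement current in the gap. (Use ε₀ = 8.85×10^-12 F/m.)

0.0111 A

The displacement current equals the conduction current C dV/dt, which peaks at C V₀ ω.
With C = ε₀A/d = (8.85×10^-12)(0.02180)/(2.28×10^-3) = 8.462×10^-11 F and ω = 2πf = 2.513×10^6 rad/s, I_d,max = (8.462×10^-11)(52.0)(2.513×10^6) = 0.0111 A.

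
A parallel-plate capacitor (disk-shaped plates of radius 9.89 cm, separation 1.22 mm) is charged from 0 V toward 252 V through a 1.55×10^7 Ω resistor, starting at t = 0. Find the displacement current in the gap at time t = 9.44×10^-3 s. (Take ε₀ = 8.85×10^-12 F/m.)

1.06×10^-6 A

C = ε₀A/d = (8.85×10^-12)(0.03073)/(1.22×10^-3) = 2.229×10^-10 F, so τ = RC = 3.455×10^-3 s.
The conduction current is I(t) = (V₀/R) e^(−t/τ), and the displacement current between the plates equals it.
t/τ = 2.732; I_d = (252/1.55×10^7) · e^(−2.732) = (1.626×10^-5)(0.06509) = 1.06×10^-6 A.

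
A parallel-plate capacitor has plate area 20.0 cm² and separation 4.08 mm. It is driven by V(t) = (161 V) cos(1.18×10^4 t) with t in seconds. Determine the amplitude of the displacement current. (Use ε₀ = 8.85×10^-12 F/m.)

(dE/dt)_max = V₀ω/d = 4.656×10^8 V/(m·s); ω = 1.18×10^4 rad/s.
I_d,max = ε₀ A (dE/dt)_max = (8.85×10^-12)(2.00×10^-3)(4.656×10^8) = 8.24×10^-6 A.

8.24×10^-6 A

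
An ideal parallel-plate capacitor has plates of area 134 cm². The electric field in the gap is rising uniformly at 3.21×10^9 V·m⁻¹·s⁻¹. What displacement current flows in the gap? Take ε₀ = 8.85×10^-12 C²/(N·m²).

3.81×10^-4 A

With a uniform field, Φ_E = EA, so I_d = ε₀ A dE/dt = 3.81×10^-4 A.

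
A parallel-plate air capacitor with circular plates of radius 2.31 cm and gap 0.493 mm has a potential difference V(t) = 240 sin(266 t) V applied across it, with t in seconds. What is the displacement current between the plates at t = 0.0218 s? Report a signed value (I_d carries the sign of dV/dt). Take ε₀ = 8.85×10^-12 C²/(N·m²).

1.70×10^-6 A

dV/dt = (240)(266)·cos(5.7988) = 5.650×10^4 V/s.
I_d = C dV/dt with C = ε₀A/d = (8.85×10^-12)(1.676×10^-3)/(4.93×10^-4) = 3.009×10^-11 F, so I_d = (3.009×10^-11)(5.650×10^4) = 1.70×10^-6 A.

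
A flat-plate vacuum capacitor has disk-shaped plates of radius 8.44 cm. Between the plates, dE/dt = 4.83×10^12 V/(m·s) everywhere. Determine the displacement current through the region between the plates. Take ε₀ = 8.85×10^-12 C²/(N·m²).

The displacement current is ε₀ times dΦ_E/dt = ε₀ A dE/dt = (8.85×10^-12)(0.02238)(4.83×10^12) = 0.957 A.

0.957 A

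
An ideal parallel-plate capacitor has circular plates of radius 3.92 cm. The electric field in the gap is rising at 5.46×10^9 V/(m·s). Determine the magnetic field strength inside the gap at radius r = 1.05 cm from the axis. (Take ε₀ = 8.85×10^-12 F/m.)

3.19×10^-10 T

I_d = ε₀ dΦ_E/dt = ε₀ πR² (dE/dt) = (8.85×10^-12)(4.827×10^-3)(5.46×10^9) = 2.332×10^-4 A through the full plate area.
For r < R the Ampère–Maxwell law gives B(2πr) = μ₀ I_d (r²/R²), so B = μ₀ I_d r/(2πR²) = (4π×10^-7)(2.332×10^-4)(0.0105)/(2π·0.0392²) = 3.19×10^-10 T.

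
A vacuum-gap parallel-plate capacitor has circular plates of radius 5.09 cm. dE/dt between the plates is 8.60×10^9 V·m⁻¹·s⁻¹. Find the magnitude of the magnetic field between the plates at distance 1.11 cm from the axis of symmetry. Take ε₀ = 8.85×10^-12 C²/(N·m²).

5.31×10^-10 T

Through the whole plate area (πR² = 8.139×10^-3 m²), I_d = ε₀ πR² dE/dt = 6.195×10^-4 A.
For r < R the Ampère–Maxwell law gives B(2πr) = μ₀ I_d (r²/R²), so B = μ₀ I_d r/(2πR²) = (4π×10^-7)(6.195×10^-4)(0.0111)/(2π·0.0509²) = 5.31×10^-10 T.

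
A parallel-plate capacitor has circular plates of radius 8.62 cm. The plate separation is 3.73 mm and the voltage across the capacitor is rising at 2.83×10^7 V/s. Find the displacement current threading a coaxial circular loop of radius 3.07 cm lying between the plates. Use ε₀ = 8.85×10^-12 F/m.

I_d = C dV/dt with C = ε₀πR²/d = 5.538×10^-11 F, so I_d = (5.538×10^-11)(2.83×10^7) = 1.567×10^-3 A.
Through an area πr² the displacement current is I_d·(πr²/πR²) = I_d (r/R)² = 1.99×10^-4 A.

1.99×10^-4 A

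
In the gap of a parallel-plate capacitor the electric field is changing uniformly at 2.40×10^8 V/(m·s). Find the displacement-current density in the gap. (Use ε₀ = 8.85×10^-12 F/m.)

2.12×10^-3 A/m²

J_d = ε₀ dE/dt = (8.85×10^-12)(2.40×10^8) = 2.12×10^-3 A/m².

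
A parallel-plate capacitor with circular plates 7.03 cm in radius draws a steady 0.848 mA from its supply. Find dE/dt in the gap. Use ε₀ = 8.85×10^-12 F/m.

6.17×10^9 V/(m·s)

The displacement current between the plates equals the conduction current, I_d = 0.848 mA.
Inverting I_d = ε₀ A dE/dt gives dE/dt = 8.48×10^-4 / (8.85×10^-12 · 0.01553) = 6.17×10^9 V/(m·s).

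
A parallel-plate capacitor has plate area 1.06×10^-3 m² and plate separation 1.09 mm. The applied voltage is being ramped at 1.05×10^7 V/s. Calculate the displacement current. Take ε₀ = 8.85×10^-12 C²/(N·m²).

C = ε₀A/d = (8.85×10^-12)(1.06×10^-3)/(1.09×10^-3) = 8.606×10^-12 F.
I_d = C dV/dt = (8.606×10^-12)(1.05×10^7) = 9.04×10^-5 A.

9.04×10^-5 A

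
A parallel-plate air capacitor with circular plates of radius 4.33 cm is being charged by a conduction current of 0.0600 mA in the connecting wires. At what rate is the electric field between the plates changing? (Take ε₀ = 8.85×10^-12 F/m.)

1.15×10^9 V/(m·s)

Charge continuity gives I_d = I = 6.00×10^-5 A between the plates.
Then dE/dt = I_d/(ε₀A) = 1.15×10^9 V/(m·s).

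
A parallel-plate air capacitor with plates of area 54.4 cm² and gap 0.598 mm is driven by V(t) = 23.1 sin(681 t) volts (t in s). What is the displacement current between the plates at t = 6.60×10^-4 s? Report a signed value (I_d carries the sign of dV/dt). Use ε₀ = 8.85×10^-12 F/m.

dV/dt = (23.1)(681)·cos(0.44946) = 1.417×10^4 V/s.
I_d = C dV/dt with C = ε₀A/d = (8.85×10^-12)(5.44×10^-3)/(5.98×10^-4) = 8.051×10^-11 F, so I_d = (8.051×10^-11)(1.417×10^4) = 1.14×10^-6 A.

1.14×10^-6 A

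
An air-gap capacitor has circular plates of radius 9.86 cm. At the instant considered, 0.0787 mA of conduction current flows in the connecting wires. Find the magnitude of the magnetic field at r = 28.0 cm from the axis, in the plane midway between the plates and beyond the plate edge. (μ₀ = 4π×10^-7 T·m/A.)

By continuity the displacement current in the gap matches the conduction current: I_d = 7.87×10^-5 A.
Outside the plates the loop encloses all of I_d, so B·2πr = μ₀ I_d and B = 5.62×10^-11 T.

5.62×10^-11 T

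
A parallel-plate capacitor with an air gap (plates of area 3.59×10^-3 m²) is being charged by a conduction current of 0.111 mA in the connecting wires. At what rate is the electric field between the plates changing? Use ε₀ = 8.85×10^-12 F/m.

Charge continuity gives I_d = I = 1.11×10^-4 A between the plates.
Inverting I_d = ε₀ A dE/dt gives dE/dt = 1.11×10^-4 / (8.85×10^-12 · 3.59×10^-3) = 3.49×10^9 V/(m·s).

3.49×10^9 V/(m·s)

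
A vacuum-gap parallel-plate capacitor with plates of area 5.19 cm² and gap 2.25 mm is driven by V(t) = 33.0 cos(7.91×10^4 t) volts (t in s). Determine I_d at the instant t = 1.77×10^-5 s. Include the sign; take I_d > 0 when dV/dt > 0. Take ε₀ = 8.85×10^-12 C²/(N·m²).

-5.25×10^-6 A

C = ε₀A/d = (8.85×10^-12)(5.19×10^-4)/(2.25×10^-3) = 2.041×10^-12 F. dV/dt = V₀ω·−sin(ωt); at ωt = 1.40007 rad this factor is -0.9855.
I_d = C dV/dt = (2.041×10^-12)(33.0)(7.91×10^4)(-0.9855) = -5.25×10^-6 A.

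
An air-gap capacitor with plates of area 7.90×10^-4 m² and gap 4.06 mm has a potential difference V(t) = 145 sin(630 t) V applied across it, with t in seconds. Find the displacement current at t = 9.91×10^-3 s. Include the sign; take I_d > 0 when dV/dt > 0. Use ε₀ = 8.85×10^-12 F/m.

1.57×10^-7 A

dE/dt = (V₀ω/d)·cos(ωt) with ωt = 6.2433 rad: (145)(630)(0.9992)/(4.06×10^-3) = 2.248×10^7 V/(m·s).
I_d = ε₀ A dE/dt = (8.85×10^-12)(7.90×10^-4)(2.248×10^7) = 1.57×10^-7 A.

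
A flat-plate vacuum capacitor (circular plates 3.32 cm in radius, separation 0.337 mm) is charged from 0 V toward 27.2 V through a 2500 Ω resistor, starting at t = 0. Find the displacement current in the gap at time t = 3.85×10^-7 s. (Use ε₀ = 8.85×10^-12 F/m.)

With C = ε₀A/d = (8.85×10^-12)(3.463×10^-3)/(3.37×10^-4) = 9.094×10^-11 F, the time constant is τ = RC = 2.274×10^-7 s, so t/τ = 1.693 and e^(−t/τ) = 0.1840.
I_d = I_cond = (V₀/R) e^(−t/τ) = (0.01088)(0.1840) = 2.00×10^-3 A.

2.00×10^-3 A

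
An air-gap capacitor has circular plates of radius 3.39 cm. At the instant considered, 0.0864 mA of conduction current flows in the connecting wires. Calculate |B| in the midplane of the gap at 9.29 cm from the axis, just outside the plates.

Between the plates the displacement current equals the wire current: I_d = 0.0864 mA = 8.64×10^-5 A.
Outside the plates the loop encloses all of I_d, so B·2πr = μ₀ I_d and B = 1.86×10^-10 T.

1.86×10^-10 T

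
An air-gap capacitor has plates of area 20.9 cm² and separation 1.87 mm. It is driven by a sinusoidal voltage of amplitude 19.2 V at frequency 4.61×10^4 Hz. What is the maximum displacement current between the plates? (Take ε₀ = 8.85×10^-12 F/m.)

The displacement current equals the conduction current C dV/dt, which peaks at C V₀ ω.
With C = ε₀A/d = (8.85×10^-12)(2.09×10^-3)/(1.87×10^-3) = 9.891×10^-12 F and ω = 2πf = 2.897×10^5 rad/s, I_d,max = (9.891×10^-12)(19.2)(2.897×10^5) = 5.50×10^-5 A.

5.50×10^-5 A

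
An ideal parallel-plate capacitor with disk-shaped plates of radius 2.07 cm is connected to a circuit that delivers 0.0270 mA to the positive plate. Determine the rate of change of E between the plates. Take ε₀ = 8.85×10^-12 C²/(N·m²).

Charge continuity gives I_d = I = 2.70×10^-5 A between the plates.
Then dE/dt = I_d/(ε₀A) = 2.27×10^9 V/(m·s).

2.27×10^9 V/(m·s)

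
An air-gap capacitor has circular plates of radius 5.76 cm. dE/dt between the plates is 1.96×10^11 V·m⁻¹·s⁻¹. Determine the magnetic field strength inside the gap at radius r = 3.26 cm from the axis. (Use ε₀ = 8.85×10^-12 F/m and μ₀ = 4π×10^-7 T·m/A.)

3.55×10^-8 T

Through the whole plate area (πR² = 0.01042 m²), I_d = ε₀ πR² dE/dt = 0.01807 A.
An Ampèrian loop of radius r encloses a fraction (r/R)² of I_d. Then B·2πr = μ₀ I_d (r/R)², giving B = μ₀ I_d r/(2πR²) = 3.55×10^-8 T.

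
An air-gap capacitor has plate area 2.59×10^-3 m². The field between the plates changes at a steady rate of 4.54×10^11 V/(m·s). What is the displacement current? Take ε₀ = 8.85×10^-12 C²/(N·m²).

I_d = ε₀ A (dE/dt) = (8.85×10^-12)(2.59×10^-3 m²)(4.54×10^11) = 0.0104 A.

0.0104 A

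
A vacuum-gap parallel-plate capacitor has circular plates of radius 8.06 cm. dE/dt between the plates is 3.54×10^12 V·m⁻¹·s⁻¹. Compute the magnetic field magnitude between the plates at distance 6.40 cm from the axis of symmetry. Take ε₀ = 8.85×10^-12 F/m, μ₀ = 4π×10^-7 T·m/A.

Through the whole plate area (πR² = 0.02041 m²), I_d = ε₀ πR² dE/dt = 0.6394 A.
∮B·dl = μ₀ I_d,enc with I_d,enc = I_d r²/R² = 0.4031 A; so B = μ₀ I_d,enc/(2πr) = 1.26×10^-6 T.

1.26×10^-6 T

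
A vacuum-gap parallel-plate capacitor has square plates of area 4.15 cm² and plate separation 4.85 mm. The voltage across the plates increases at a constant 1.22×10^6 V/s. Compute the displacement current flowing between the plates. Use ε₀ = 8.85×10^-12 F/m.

E = V/d so dE/dt = (dV/dt)/d = 2.515×10^8 V/(m·s), and I_d = ε₀ A dE/dt = (8.85×10^-12)(4.15×10^-4)(2.515×10^8) = 9.24×10^-7 A.

9.24×10^-7 A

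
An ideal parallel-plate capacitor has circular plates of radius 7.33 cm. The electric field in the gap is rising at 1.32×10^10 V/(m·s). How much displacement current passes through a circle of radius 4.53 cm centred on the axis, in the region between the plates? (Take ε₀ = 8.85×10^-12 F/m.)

I_d = ε₀ dΦ_E/dt = ε₀ πR² (dE/dt) = (8.85×10^-12)(0.01688)(1.32×10^10) = 1.972×10^-3 A through the full plate area.
The field is uniform, so I_d,enc = I_d (r/R)² = (1.972×10^-3)(4.53/7.33)² = 7.53×10^-4 A.

7.53×10^-4 A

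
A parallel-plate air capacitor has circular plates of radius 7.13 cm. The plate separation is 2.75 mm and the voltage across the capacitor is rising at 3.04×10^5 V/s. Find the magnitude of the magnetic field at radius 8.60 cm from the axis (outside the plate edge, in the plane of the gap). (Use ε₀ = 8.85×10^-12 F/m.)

3.63×10^-11 T

I_d = C dV/dt with C = ε₀πR²/d = 5.139×10^-11 F, so I_d = (5.139×10^-11)(3.04×10^5) = 1.562×10^-5 A.
For r ≥ R the full I_d is enclosed: B = μ₀ I_d/(2πr) = (4π×10^-7)(1.562×10^-5)/(2π·0.0860) = 3.63×10^-11 T.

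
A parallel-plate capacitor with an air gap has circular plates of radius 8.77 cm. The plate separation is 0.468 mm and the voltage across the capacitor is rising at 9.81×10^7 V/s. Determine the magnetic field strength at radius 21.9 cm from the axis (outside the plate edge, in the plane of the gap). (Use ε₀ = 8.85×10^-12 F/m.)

With E = V/d, dE/dt = 2.096×10^11 V/(m·s) and πR² = 0.02416 m², giving I_d = ε₀ πR² dE/dt = 0.04482 A.
With r > R the enclosed displacement current is the full I_d; B = μ₀ I_d / (2πr) = 4.09×10^-8 T.

4.09×10^-8 T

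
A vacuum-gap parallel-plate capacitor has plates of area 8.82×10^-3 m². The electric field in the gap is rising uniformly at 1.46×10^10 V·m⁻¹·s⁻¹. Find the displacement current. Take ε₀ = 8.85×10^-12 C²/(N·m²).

1.14×10^-3 A

The displacement current is ε₀ times dΦ_E/dt = ε₀ A dE/dt = (8.85×10^-12)(8.82×10^-3)(1.46×10^10) = 1.14×10^-3 A.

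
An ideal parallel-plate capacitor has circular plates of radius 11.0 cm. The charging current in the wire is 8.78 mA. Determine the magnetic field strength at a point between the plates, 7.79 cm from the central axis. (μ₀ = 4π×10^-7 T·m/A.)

Between the plates the displacement current equals the wire current: I_d = 8.78 mA = 8.78×10^-3 A.
An Ampèrian loop of radius r encloses a fraction (r/R)² of I_d. Then B·2πr = μ₀ I_d (r/R)², giving B = μ₀ I_d r/(2πR²) = 1.13×10^-8 T.

1.13×10^-8 T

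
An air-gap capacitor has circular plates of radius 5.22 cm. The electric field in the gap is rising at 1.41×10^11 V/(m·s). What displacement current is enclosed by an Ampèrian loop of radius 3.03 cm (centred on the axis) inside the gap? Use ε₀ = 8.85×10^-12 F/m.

Through the whole plate area (πR² = 8.560×10^-3 m²), I_d = ε₀ πR² dE/dt = 0.01068 A.
The field is uniform, so I_d,enc = I_d (r/R)² = (0.01068)(3.03/5.22)² = 3.60×10^-3 A.

3.60×10^-3 A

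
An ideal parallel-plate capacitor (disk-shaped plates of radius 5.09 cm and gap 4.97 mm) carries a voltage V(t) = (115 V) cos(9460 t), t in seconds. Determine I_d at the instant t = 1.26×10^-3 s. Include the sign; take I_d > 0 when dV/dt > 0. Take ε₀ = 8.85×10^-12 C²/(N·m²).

9.50×10^-6 A

dV/dt = (115)(9460)·−sin(11.9196) = 6.556×10^5 V/s.
I_d = C dV/dt with C = ε₀A/d = (8.85×10^-12)(8.139×10^-3)/(4.97×10^-3) = 1.449×10^-11 F, so I_d = (1.449×10^-11)(6.556×10^5) = 9.50×10^-6 A.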